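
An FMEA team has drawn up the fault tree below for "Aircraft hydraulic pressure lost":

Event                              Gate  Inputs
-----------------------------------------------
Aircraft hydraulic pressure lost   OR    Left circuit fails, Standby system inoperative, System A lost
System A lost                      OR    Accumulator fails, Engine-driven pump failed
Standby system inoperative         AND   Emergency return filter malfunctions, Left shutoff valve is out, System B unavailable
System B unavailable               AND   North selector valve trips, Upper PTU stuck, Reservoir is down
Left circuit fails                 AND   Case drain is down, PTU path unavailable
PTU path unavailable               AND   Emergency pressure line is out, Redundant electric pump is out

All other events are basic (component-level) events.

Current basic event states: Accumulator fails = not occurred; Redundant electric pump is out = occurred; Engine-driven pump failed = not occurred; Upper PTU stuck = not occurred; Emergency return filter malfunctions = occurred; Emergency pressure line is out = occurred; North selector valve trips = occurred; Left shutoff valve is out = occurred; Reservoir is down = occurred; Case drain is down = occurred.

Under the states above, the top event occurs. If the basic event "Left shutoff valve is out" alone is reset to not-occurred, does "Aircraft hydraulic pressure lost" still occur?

Counterfactual: set "Left shutoff valve is out" to not occurred.
PTU path unavailable [AND]: Emergency pressure line is out=occurs, Redundant electric pump is out=occurs → all inputs occur → occurs.
Left circuit fails [AND]: Case drain is down=occurs, PTU path unavailable=occurs → all inputs occur → occurs.
System B unavailable [AND]: North selector valve trips=occurs, Upper PTU stuck=not, Reservoir is down=occurs → not all inputs occur → does not occur.
Standby system inoperative [AND]: Emergency return filter malfunctions=occurs, Left shutoff valve is out=not, System B unavailable=not → not all inputs occur → does not occur.
System A lost [OR]: Accumulator fails=not, Engine-driven pump failed=not → no input occurs → does not occur.
Aircraft hydraulic pressure lost [OR]: Left circuit fails=occurs, Standby system inoperative=not, System A lost=not → at least one input occurs → occurs.

Yes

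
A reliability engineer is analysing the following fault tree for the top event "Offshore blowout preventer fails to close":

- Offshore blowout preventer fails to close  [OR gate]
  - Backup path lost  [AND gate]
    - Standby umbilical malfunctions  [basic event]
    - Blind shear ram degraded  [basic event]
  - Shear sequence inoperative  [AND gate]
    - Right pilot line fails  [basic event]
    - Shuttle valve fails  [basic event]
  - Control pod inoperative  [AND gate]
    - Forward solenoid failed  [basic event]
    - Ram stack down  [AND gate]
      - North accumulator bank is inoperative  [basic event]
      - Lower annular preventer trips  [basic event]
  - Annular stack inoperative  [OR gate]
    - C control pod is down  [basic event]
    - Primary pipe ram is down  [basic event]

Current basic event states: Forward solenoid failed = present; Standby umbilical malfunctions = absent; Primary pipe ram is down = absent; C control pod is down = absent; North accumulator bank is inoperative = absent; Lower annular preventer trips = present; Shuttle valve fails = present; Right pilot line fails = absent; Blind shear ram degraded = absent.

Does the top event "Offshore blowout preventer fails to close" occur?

No

Backup path lost [AND]: Standby umbilical malfunctions=not, Blind shear ram degraded=not → not all inputs occur → does not occur.
Shear sequence inoperative [AND]: Right pilot line fails=not, Shuttle valve fails=occurs → not all inputs occur → does not occur.
Ram stack down [AND]: North accumulator bank is inoperative=not, Lower annular preventer trips=occurs → not all inputs occur → does not occur.
Control pod inoperative [AND]: Forward solenoid failed=occurs, Ram stack down=not → not all inputs occur → does not occur.
Annular stack inoperative [OR]: C control pod is down=not, Primary pipe ram is down=not → no input occurs → does not occur.
Offshore blowout preventer fails to close [OR]: Backup path lost=not, Shear sequence inoperative=not, Control pod inoperative=not, Annular stack inoperative=not → no input occurs → does not occur.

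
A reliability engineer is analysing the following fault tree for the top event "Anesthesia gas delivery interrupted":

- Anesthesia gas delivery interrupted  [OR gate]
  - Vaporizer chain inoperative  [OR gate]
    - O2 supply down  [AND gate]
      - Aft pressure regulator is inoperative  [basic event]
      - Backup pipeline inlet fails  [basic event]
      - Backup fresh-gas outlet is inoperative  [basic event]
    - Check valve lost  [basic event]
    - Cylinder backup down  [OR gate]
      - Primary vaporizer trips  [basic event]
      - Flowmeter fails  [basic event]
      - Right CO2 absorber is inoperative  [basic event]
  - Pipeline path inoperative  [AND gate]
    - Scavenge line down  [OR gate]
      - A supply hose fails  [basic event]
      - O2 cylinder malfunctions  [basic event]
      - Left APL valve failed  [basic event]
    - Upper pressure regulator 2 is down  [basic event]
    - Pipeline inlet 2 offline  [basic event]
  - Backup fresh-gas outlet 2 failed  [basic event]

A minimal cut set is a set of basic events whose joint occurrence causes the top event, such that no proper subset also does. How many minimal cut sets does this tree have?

9

O2 supply down [AND]: one cut set from each child combined → 1 × 1 × 1 = 1 cut set(s).
Cylinder backup down [OR]: union of children's cut sets → 3 cut set(s).
Vaporizer chain inoperative [OR]: union of children's cut sets → 5 cut set(s).
Scavenge line down [OR]: union of children's cut sets → 3 cut set(s).
Pipeline path inoperative [AND]: one cut set from each child combined → 3 × 1 × 1 = 3 cut set(s).
Anesthesia gas delivery interrupted [OR]: union of children's cut sets → 9 cut set(s).
Minimal cut sets: {Aft pressure regulator is inoperative, Backup fresh-gas outlet is inoperative, Backup pipeline inlet fails}; {Check valve lost}; {Primary vaporizer trips}; {Flowmeter fails}; {Right CO2 absorber is inoperative}; {A supply hose fails, Pipeline inlet 2 offline, Upper pressure regulator 2 is down}; {O2 cylinder malfunctions, Pipeline inlet 2 offline, Upper pressure regulator 2 is down}; {Left APL valve failed, Pipeline inlet 2 offline, Upper pressure regulator 2 is down}; {Backup fresh-gas outlet 2 failed}.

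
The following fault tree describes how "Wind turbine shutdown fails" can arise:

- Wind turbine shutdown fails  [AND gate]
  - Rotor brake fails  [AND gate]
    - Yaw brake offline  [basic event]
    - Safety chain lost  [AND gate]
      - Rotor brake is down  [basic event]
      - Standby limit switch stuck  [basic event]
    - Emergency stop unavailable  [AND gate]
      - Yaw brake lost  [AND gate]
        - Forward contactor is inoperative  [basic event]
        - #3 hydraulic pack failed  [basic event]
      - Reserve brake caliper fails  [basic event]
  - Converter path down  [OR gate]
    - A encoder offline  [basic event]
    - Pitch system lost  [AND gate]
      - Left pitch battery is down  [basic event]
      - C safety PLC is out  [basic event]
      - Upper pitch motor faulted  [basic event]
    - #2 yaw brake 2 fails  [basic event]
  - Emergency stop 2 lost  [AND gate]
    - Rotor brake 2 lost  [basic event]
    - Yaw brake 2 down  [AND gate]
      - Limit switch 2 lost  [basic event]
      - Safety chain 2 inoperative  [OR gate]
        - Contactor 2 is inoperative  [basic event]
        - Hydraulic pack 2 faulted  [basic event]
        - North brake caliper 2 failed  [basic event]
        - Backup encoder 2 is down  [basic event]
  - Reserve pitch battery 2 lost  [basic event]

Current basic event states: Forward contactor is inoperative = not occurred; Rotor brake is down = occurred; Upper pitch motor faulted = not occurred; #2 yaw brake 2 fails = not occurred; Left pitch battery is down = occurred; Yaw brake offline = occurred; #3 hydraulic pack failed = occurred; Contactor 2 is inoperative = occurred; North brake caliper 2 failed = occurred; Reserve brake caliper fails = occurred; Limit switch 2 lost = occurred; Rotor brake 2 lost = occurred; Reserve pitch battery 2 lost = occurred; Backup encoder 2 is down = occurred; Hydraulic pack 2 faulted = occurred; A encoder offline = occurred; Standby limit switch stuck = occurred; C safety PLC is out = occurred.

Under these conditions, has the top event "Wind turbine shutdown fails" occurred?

No

Safety chain lost [AND]: Rotor brake is down=occurs, Standby limit switch stuck=occurs → all inputs occur → occurs.
Yaw brake lost [AND]: Forward contactor is inoperative=not, #3 hydraulic pack failed=occurs → not all inputs occur → does not occur.
Emergency stop unavailable [AND]: Yaw brake lost=not, Reserve brake caliper fails=occurs → not all inputs occur → does not occur.
Rotor brake fails [AND]: Yaw brake offline=occurs, Safety chain lost=occurs, Emergency stop unavailable=not → not all inputs occur → does not occur.
Pitch system lost [AND]: Left pitch battery is down=occurs, C safety PLC is out=occurs, Upper pitch motor faulted=not → not all inputs occur → does not occur.
Converter path down [OR]: A encoder offline=occurs, Pitch system lost=not, #2 yaw brake 2 fails=not → at least one input occurs → occurs.
Safety chain 2 inoperative [OR]: Contactor 2 is inoperative=occurs, Hydraulic pack 2 faulted=occurs, North brake caliper 2 failed=occurs, Backup encoder 2 is down=occurs → at least one input occurs → occurs.
Yaw brake 2 down [AND]: Limit switch 2 lost=occurs, Safety chain 2 inoperative=occurs → all inputs occur → occurs.
Emergency stop 2 lost [AND]: Rotor brake 2 lost=occurs, Yaw brake 2 down=occurs → all inputs occur → occurs.
Wind turbine shutdown fails [AND]: Rotor brake fails=not, Converter path down=occurs, Emergency stop 2 lost=occurs, Reserve pitch battery 2 lost=occurs → not all inputs occur → does not occur.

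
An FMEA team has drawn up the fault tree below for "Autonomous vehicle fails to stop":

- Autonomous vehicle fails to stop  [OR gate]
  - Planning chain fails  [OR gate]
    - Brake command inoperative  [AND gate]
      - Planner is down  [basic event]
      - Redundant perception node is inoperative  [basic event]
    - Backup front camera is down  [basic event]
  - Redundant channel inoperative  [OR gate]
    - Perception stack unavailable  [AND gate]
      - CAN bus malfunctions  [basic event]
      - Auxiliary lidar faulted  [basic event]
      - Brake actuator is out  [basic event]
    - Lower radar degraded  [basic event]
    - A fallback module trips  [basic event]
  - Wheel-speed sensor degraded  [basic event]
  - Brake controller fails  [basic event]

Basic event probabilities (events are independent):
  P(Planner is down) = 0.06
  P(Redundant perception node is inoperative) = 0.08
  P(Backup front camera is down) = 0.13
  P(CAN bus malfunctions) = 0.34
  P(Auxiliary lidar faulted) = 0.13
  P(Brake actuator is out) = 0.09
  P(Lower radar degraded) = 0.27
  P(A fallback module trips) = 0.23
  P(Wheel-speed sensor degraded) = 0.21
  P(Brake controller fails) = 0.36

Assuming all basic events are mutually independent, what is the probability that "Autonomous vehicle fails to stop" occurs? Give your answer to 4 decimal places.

0.7549

P(Brake command inoperative) [AND] = 0.06 × 0.08 = 0.004800
P(Planning chain fails) [OR] = 1 − (1−0.004800) × (1−0.13) = 0.134176
P(Perception stack unavailable) [AND] = 0.34 × 0.13 × 0.09 = 0.003978
P(Redundant channel inoperative) [OR] = 1 − (1−0.003978) × (1−0.27) × (1−0.23) = 0.440136
P(Autonomous vehicle fails to stop) [OR] = 1 − (1−0.134176) × (1−0.440136) × (1−0.21) × (1−0.36) = 0.754914
Rounded to 4 decimal places: P(Autonomous vehicle fails to stop) ≈ 0.7549.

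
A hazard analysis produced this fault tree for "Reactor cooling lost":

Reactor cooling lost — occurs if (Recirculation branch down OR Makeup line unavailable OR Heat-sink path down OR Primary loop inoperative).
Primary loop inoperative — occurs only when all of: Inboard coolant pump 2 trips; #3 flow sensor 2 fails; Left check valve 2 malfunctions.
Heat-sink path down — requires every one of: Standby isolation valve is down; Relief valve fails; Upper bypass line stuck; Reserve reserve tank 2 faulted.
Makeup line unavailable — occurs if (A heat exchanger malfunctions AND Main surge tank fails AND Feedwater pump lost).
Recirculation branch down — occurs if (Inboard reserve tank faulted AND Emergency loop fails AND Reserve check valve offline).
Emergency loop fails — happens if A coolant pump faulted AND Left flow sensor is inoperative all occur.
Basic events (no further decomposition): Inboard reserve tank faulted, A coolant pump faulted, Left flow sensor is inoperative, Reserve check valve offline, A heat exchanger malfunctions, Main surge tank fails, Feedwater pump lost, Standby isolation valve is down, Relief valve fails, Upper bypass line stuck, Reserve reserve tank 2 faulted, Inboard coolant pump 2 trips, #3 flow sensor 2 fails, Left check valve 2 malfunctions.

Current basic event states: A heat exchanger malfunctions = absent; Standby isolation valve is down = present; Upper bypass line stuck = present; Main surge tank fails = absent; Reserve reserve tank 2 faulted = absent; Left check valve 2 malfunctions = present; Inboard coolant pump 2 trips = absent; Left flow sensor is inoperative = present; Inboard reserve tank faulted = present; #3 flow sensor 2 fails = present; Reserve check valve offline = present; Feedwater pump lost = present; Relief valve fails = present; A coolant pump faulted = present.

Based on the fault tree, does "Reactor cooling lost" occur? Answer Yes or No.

Emergency loop fails [AND]: A coolant pump faulted=occurs, Left flow sensor is inoperative=occurs → all inputs occur → occurs.
Recirculation branch down [AND]: Inboard reserve tank faulted=occurs, Emergency loop fails=occurs, Reserve check valve offline=occurs → all inputs occur → occurs.
Makeup line unavailable [AND]: A heat exchanger malfunctions=not, Main surge tank fails=not, Feedwater pump lost=occurs → not all inputs occur → does not occur.
Heat-sink path down [AND]: Standby isolation valve is down=occurs, Relief valve fails=occurs, Upper bypass line stuck=occurs, Reserve reserve tank 2 faulted=not → not all inputs occur → does not occur.
Primary loop inoperative [AND]: Inboard coolant pump 2 trips=not, #3 flow sensor 2 fails=occurs, Left check valve 2 malfunctions=occurs → not all inputs occur → does not occur.
Reactor cooling lost [OR]: Recirculation branch down=occurs, Makeup line unavailable=not, Heat-sink path down=not, Primary loop inoperative=not → at least one input occurs → occurs.

Yes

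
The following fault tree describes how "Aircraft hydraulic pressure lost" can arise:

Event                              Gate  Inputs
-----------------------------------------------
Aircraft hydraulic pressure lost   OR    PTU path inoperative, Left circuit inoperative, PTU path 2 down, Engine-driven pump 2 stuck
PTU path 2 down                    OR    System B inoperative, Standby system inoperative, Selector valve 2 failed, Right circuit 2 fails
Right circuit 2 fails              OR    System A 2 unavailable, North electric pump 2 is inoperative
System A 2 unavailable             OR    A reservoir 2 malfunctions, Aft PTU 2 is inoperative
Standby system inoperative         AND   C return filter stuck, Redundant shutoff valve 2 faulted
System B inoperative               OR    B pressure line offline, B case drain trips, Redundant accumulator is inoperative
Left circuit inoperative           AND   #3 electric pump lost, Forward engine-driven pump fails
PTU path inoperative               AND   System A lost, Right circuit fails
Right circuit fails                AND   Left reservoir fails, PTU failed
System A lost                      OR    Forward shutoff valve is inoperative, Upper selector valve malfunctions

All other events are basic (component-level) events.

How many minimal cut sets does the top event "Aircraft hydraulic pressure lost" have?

12

System A lost [OR]: union of children's cut sets → 2 cut set(s).
Right circuit fails [AND]: one cut set from each child combined → 1 × 1 = 1 cut set(s).
PTU path inoperative [AND]: one cut set from each child combined → 2 × 1 = 2 cut set(s).
Left circuit inoperative [AND]: one cut set from each child combined → 1 × 1 = 1 cut set(s).
System B inoperative [OR]: union of children's cut sets → 3 cut set(s).
Standby system inoperative [AND]: one cut set from each child combined → 1 × 1 = 1 cut set(s).
System A 2 unavailable [OR]: union of children's cut sets → 2 cut set(s).
Right circuit 2 fails [OR]: union of children's cut sets → 3 cut set(s).
PTU path 2 down [OR]: union of children's cut sets → 8 cut set(s).
Aircraft hydraulic pressure lost [OR]: union of children's cut sets → 12 cut set(s).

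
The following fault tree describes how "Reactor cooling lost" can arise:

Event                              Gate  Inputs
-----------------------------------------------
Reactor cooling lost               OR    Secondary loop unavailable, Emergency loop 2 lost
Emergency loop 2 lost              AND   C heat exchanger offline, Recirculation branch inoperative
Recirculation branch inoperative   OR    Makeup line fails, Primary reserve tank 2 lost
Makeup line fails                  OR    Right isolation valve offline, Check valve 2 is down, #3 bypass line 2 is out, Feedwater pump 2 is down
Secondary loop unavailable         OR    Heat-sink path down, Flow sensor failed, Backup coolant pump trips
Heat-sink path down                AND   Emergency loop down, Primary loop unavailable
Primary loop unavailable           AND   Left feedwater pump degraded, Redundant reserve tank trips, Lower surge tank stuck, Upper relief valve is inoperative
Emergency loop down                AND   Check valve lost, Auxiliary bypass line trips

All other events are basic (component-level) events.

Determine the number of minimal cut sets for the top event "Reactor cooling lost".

Emergency loop down [AND]: one cut set from each child combined → 1 × 1 = 1 cut set(s).
Primary loop unavailable [AND]: one cut set from each child combined → 1 × 1 × 1 × 1 = 1 cut set(s).
Heat-sink path down [AND]: one cut set from each child combined → 1 × 1 = 1 cut set(s).
Secondary loop unavailable [OR]: union of children's cut sets → 3 cut set(s).
Makeup line fails [OR]: union of children's cut sets → 4 cut set(s).
Recirculation branch inoperative [OR]: union of children's cut sets → 5 cut set(s).
Emergency loop 2 lost [AND]: one cut set from each child combined → 1 × 5 = 5 cut set(s).
Reactor cooling lost [OR]: union of children's cut sets → 8 cut set(s).
Minimal cut sets: {Auxiliary bypass line trips, Check valve lost, Left feedwater pump degraded, Lower surge tank stuck, Redundant reserve tank trips, Upper relief valve is inoperative}; {Flow sensor failed}; {Backup coolant pump trips}; {C heat exchanger offline, Right isolation valve offline}; {C heat exchanger offline, Check valve 2 is down}; {#3 bypass line 2 is out, C heat exchanger offline}; {C heat exchanger offline, Feedwater pump 2 is down}; {C heat exchanger offline, Primary reserve tank 2 lost}.

8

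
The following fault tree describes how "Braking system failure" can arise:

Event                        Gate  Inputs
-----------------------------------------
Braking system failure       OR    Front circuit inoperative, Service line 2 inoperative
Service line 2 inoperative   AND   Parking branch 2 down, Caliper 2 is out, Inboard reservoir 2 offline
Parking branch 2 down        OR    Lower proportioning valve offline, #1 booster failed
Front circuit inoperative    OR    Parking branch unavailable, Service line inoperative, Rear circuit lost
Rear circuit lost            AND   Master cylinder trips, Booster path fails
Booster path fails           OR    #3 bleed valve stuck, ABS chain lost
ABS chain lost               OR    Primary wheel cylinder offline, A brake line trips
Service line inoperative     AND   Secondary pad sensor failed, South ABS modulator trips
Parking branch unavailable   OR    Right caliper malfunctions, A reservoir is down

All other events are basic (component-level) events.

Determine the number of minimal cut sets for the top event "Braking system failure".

8

Parking branch unavailable [OR]: union of children's cut sets → 2 cut set(s).
Service line inoperative [AND]: one cut set from each child combined → 1 × 1 = 1 cut set(s).
ABS chain lost [OR]: union of children's cut sets → 2 cut set(s).
Booster path fails [OR]: union of children's cut sets → 3 cut set(s).
Rear circuit lost [AND]: one cut set from each child combined → 1 × 3 = 3 cut set(s).
Front circuit inoperative [OR]: union of children's cut sets → 6 cut set(s).
Parking branch 2 down [OR]: union of children's cut sets → 2 cut set(s).
Service line 2 inoperative [AND]: one cut set from each child combined → 2 × 1 × 1 = 2 cut set(s).
Braking system failure [OR]: union of children's cut sets → 8 cut set(s).
Minimal cut sets: {Right caliper malfunctions}; {A reservoir is down}; {Secondary pad sensor failed, South ABS modulator trips}; {#3 bleed valve stuck, Master cylinder trips}; {Master cylinder trips, Primary wheel cylinder offline}; {A brake line trips, Master cylinder trips}; {Caliper 2 is out, Inboard reservoir 2 offline, Lower proportioning valve offline}; {#1 booster failed, Caliper 2 is out, Inboard reservoir 2 offline}.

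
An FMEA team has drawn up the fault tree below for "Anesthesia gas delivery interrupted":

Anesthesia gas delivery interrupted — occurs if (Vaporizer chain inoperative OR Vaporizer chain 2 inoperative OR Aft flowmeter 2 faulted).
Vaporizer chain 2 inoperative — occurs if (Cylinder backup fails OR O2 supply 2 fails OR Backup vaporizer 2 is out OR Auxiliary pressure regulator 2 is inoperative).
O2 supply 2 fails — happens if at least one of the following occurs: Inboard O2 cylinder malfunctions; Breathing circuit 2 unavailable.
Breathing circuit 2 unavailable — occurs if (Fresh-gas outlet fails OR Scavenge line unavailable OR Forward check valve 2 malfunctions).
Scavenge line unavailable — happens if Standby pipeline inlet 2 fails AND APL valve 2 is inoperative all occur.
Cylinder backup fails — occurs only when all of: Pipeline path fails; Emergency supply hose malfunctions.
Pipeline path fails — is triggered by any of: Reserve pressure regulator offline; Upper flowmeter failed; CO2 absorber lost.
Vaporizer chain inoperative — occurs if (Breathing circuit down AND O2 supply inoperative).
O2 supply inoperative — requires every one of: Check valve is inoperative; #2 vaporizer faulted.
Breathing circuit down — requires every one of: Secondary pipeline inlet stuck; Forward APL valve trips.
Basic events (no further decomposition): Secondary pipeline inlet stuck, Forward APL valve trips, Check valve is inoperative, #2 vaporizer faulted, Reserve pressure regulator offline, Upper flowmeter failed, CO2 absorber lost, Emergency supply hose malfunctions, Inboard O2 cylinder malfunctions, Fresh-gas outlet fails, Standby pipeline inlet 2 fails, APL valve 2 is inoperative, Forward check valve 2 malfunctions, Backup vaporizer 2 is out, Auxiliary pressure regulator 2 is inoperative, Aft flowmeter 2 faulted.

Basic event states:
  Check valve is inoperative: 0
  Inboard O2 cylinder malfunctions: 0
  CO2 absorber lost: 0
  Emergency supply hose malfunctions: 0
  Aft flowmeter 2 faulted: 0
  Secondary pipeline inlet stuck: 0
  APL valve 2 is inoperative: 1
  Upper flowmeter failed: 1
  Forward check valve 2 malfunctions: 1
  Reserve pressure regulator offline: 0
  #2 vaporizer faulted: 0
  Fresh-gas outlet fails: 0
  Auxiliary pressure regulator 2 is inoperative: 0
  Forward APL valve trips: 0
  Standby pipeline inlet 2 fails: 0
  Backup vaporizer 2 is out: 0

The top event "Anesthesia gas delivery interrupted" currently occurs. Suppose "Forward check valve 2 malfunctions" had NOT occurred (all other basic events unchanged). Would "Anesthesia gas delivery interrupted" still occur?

No

Counterfactual: set "Forward check valve 2 malfunctions" to not occurred.
Breathing circuit down [AND]: Secondary pipeline inlet stuck=not, Forward APL valve trips=not → not all inputs occur → does not occur.
O2 supply inoperative [AND]: Check valve is inoperative=not, #2 vaporizer faulted=not → not all inputs occur → does not occur.
Vaporizer chain inoperative [AND]: Breathing circuit down=not, O2 supply inoperative=not → not all inputs occur → does not occur.
Pipeline path fails [OR]: Reserve pressure regulator offline=not, Upper flowmeter failed=occurs, CO2 absorber lost=not → at least one input occurs → occurs.
Cylinder backup fails [AND]: Pipeline path fails=occurs, Emergency supply hose malfunctions=not → not all inputs occur → does not occur.
Scavenge line unavailable [AND]: Standby pipeline inlet 2 fails=not, APL valve 2 is inoperative=occurs → not all inputs occur → does not occur.
Breathing circuit 2 unavailable [OR]: Fresh-gas outlet fails=not, Scavenge line unavailable=not, Forward check valve 2 malfunctions=not → no input occurs → does not occur.
O2 supply 2 fails [OR]: Inboard O2 cylinder malfunctions=not, Breathing circuit 2 unavailable=not → no input occurs → does not occur.
Vaporizer chain 2 inoperative [OR]: Cylinder backup fails=not, O2 supply 2 fails=not, Backup vaporizer 2 is out=not, Auxiliary pressure regulator 2 is inoperative=not → no input occurs → does not occur.
Anesthesia gas delivery interrupted [OR]: Vaporizer chain inoperative=not, Vaporizer chain 2 inoperative=not, Aft flowmeter 2 faulted=not → no input occurs → does not occur.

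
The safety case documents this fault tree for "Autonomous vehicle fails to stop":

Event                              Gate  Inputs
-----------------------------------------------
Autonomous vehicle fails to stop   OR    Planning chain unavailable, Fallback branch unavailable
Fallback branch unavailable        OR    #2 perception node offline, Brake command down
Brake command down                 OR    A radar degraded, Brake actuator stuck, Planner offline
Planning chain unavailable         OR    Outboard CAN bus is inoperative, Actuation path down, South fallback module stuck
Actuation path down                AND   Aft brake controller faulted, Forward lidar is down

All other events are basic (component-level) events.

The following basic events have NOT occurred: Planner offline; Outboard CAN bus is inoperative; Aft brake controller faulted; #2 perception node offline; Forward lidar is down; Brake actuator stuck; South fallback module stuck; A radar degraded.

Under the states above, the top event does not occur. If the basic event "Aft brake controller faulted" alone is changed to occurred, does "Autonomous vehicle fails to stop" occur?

No

Counterfactual: set "Aft brake controller faulted" to occurred.
Actuation path down [AND]: Aft brake controller faulted=occurs, Forward lidar is down=not → not all inputs occur → does not occur.
Planning chain unavailable [OR]: Outboard CAN bus is inoperative=not, Actuation path down=not, South fallback module stuck=not → no input occurs → does not occur.
Brake command down [OR]: A radar degraded=not, Brake actuator stuck=not, Planner offline=not → no input occurs → does not occur.
Fallback branch unavailable [OR]: #2 perception node offline=not, Brake command down=not → no input occurs → does not occur.
Autonomous vehicle fails to stop [OR]: Planning chain unavailable=not, Fallback branch unavailable=not → no input occurs → does not occur.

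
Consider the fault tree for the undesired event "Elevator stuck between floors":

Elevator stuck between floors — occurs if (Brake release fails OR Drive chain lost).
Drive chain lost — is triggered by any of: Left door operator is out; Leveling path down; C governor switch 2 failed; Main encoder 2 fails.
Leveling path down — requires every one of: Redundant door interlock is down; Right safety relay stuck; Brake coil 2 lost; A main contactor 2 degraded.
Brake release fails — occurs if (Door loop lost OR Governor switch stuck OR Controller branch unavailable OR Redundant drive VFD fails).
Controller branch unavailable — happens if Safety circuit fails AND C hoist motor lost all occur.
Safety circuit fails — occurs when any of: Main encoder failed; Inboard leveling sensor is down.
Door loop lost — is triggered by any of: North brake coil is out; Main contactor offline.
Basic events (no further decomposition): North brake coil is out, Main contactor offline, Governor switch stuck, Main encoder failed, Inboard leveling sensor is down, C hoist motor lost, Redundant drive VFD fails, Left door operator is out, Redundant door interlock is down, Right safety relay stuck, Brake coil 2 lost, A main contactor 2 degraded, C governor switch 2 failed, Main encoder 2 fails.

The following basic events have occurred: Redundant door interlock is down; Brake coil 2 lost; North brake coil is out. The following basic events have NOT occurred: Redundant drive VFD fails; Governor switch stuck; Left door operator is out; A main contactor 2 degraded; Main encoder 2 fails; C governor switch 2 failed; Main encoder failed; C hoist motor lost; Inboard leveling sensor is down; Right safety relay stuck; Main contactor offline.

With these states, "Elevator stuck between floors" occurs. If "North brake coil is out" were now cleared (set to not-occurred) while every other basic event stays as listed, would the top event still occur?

Counterfactual: set "North brake coil is out" to not occurred.
Door loop lost [OR]: North brake coil is out=not, Main contactor offline=not → no input occurs → does not occur.
Safety circuit fails [OR]: Main encoder failed=not, Inboard leveling sensor is down=not → no input occurs → does not occur.
Controller branch unavailable [AND]: Safety circuit fails=not, C hoist motor lost=not → not all inputs occur → does not occur.
Brake release fails [OR]: Door loop lost=not, Governor switch stuck=not, Controller branch unavailable=not, Redundant drive VFD fails=not → no input occurs → does not occur.
Leveling path down [AND]: Redundant door interlock is down=occurs, Right safety relay stuck=not, Brake coil 2 lost=occurs, A main contactor 2 degraded=not → not all inputs occur → does not occur.
Drive chain lost [OR]: Left door operator is out=not, Leveling path down=not, C governor switch 2 failed=not, Main encoder 2 fails=not → no input occurs → does not occur.
Elevator stuck between floors [OR]: Brake release fails=not, Drive chain lost=not → no input occurs → does not occur.

No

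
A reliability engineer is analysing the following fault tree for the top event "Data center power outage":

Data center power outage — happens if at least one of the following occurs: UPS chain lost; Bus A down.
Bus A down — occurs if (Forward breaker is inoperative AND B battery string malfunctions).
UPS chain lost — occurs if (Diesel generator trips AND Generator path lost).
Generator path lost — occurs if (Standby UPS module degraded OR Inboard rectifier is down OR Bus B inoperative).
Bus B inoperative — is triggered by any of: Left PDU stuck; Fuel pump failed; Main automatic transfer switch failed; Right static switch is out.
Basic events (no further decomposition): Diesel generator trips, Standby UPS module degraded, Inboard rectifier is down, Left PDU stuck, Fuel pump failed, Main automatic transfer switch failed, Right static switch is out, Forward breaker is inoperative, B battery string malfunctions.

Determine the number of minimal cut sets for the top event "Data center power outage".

Bus B inoperative [OR]: union of children's cut sets → 4 cut set(s).
Generator path lost [OR]: union of children's cut sets → 6 cut set(s).
UPS chain lost [AND]: one cut set from each child combined → 1 × 6 = 6 cut set(s).
Bus A down [AND]: one cut set from each child combined → 1 × 1 = 1 cut set(s).
Data center power outage [OR]: union of children's cut sets → 7 cut set(s).
Minimal cut sets: {Diesel generator trips, Standby UPS module degraded}; {Diesel generator trips, Inboard rectifier is down}; {Diesel generator trips, Left PDU stuck}; {Diesel generator trips, Fuel pump failed}; {Diesel generator trips, Main automatic transfer switch failed}; {Diesel generator trips, Right static switch is out}; {B battery string malfunctions, Forward breaker is inoperative}.

7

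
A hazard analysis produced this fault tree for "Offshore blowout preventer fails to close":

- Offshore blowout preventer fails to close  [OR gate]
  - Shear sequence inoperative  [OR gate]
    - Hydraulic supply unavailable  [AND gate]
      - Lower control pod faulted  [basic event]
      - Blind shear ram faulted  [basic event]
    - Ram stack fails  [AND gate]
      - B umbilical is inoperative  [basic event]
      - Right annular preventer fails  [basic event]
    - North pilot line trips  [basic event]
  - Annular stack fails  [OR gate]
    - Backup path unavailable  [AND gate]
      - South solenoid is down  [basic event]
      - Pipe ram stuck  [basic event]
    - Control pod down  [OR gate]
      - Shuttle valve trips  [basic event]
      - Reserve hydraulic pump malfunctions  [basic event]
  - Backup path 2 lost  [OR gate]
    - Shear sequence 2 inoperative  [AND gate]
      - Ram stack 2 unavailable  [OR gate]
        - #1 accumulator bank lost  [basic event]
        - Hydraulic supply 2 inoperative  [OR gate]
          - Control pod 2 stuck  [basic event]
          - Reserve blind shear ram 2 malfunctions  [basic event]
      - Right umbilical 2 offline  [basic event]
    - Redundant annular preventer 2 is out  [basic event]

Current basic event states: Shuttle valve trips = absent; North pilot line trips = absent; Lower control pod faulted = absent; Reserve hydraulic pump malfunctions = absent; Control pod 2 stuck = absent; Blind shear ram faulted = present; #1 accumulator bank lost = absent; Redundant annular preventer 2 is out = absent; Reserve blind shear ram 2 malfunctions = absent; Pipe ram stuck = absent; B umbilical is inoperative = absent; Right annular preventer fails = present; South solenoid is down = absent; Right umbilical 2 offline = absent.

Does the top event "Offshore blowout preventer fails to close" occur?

No

Hydraulic supply unavailable [AND]: Lower control pod faulted=not, Blind shear ram faulted=occurs → not all inputs occur → does not occur.
Ram stack fails [AND]: B umbilical is inoperative=not, Right annular preventer fails=occurs → not all inputs occur → does not occur.
Shear sequence inoperative [OR]: Hydraulic supply unavailable=not, Ram stack fails=not, North pilot line trips=not → no input occurs → does not occur.
Backup path unavailable [AND]: South solenoid is down=not, Pipe ram stuck=not → not all inputs occur → does not occur.
Control pod down [OR]: Shuttle valve trips=not, Reserve hydraulic pump malfunctions=not → no input occurs → does not occur.
Annular stack fails [OR]: Backup path unavailable=not, Control pod down=not → no input occurs → does not occur.
Hydraulic supply 2 inoperative [OR]: Control pod 2 stuck=not, Reserve blind shear ram 2 malfunctions=not → no input occurs → does not occur.
Ram stack 2 unavailable [OR]: #1 accumulator bank lost=not, Hydraulic supply 2 inoperative=not → no input occurs → does not occur.
Shear sequence 2 inoperative [AND]: Ram stack 2 unavailable=not, Right umbilical 2 offline=not → not all inputs occur → does not occur.
Backup path 2 lost [OR]: Shear sequence 2 inoperative=not, Redundant annular preventer 2 is out=not → no input occurs → does not occur.
Offshore blowout preventer fails to close [OR]: Shear sequence inoperative=not, Annular stack fails=not, Backup path 2 lost=not → no input occurs → does not occur.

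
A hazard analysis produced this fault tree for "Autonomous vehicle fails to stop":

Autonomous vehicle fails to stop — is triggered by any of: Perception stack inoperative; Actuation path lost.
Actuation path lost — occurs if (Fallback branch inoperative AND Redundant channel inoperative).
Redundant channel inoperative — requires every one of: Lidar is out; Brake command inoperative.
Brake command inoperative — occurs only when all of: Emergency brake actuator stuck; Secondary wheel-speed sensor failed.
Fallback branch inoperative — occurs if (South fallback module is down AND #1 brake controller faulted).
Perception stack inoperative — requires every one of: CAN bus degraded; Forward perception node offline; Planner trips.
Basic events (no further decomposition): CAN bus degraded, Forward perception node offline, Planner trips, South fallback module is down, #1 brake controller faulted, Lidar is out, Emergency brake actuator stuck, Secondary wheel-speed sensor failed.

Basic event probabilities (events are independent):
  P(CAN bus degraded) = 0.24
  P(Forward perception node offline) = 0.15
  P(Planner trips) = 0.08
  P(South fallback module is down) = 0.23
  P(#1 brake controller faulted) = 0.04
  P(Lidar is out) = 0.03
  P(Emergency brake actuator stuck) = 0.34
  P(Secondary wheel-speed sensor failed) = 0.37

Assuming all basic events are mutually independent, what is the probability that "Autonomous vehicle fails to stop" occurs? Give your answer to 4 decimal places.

0.0029

P(Perception stack inoperative) [AND] = 0.24 × 0.15 × 0.08 = 0.002880
P(Fallback branch inoperative) [AND] = 0.23 × 0.04 = 0.009200
P(Brake command inoperative) [AND] = 0.34 × 0.37 = 0.125800
P(Redundant channel inoperative) [AND] = 0.03 × 0.125800 = 0.003774
P(Actuation path lost) [AND] = 0.009200 × 0.003774 = 0.000035
P(Autonomous vehicle fails to stop) [OR] = 1 − (1−0.002880) × (1−0.000035) = 0.002915
Rounded to 4 decimal places: P(Autonomous vehicle fails to stop) ≈ 0.0029.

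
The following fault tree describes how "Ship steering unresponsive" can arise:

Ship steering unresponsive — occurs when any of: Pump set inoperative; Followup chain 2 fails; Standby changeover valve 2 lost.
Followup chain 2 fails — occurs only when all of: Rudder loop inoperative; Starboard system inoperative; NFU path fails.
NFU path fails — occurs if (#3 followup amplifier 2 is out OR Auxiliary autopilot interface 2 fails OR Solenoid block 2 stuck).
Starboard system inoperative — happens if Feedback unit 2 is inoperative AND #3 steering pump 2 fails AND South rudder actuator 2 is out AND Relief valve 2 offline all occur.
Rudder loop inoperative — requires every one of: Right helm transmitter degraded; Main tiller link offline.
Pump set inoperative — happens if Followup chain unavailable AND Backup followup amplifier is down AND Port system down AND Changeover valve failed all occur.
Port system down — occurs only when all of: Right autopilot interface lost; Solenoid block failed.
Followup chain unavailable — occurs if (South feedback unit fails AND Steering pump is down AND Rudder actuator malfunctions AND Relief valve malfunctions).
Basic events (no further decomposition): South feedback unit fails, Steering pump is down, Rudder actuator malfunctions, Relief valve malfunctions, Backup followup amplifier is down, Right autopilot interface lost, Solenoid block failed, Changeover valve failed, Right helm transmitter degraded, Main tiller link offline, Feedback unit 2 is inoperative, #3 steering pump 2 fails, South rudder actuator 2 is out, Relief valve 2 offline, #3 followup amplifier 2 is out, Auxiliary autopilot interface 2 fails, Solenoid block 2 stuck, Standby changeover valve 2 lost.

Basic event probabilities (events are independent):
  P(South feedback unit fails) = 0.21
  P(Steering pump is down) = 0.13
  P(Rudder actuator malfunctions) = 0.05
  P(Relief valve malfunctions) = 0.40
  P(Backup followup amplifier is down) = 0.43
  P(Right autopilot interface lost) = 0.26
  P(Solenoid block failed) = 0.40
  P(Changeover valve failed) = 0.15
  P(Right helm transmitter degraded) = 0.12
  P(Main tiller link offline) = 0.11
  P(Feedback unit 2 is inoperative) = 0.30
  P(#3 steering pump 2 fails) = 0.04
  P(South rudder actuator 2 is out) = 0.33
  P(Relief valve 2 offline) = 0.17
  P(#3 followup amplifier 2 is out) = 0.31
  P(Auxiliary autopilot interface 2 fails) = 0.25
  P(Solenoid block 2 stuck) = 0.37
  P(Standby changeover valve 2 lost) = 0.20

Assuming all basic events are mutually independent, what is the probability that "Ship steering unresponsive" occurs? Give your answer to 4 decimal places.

P(Followup chain unavailable) [AND] = 0.21 × 0.13 × 0.05 × 0.40 = 0.000546
P(Port system down) [AND] = 0.26 × 0.40 = 0.104000
P(Pump set inoperative) [AND] = 0.000546 × 0.43 × 0.104000 × 0.15 = 0.000004
P(Rudder loop inoperative) [AND] = 0.12 × 0.11 = 0.013200
P(Starboard system inoperative) [AND] = 0.30 × 0.04 × 0.33 × 0.17 = 0.000673
P(NFU path fails) [OR] = 1 − (1−0.31) × (1−0.25) × (1−0.37) = 0.673975
P(Followup chain 2 fails) [AND] = 0.013200 × 0.000673 × 0.673975 = 0.000006
P(Ship steering unresponsive) [OR] = 1 − (1−0.000004) × (1−0.000006) × (1−0.20) = 0.200008
Rounded to 4 decimal places: P(Ship steering unresponsive) ≈ 0.2000.

0.2000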